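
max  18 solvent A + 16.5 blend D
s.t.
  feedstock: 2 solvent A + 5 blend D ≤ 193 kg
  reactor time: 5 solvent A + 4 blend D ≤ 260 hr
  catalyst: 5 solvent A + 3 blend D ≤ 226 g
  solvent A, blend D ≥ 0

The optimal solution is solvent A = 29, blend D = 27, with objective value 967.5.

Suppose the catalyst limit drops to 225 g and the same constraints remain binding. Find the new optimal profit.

964.5

Binding: feedstock and catalyst. Non-binding: reactor time (7 unused).
Slack constraints have shadow price 0 (complementary slackness).
The binding rows give the dual system: 2·y_feedstock + 5·y_catalyst = 18 and 5·y_feedstock + 3·y_catalyst = 16.5.
→ y_feedstock = 1.5 and y_catalyst = 3.
Δz = y_catalyst·Δb = 3 × (-1) = -3, so new z* = 967.5 − 3 = 964.5.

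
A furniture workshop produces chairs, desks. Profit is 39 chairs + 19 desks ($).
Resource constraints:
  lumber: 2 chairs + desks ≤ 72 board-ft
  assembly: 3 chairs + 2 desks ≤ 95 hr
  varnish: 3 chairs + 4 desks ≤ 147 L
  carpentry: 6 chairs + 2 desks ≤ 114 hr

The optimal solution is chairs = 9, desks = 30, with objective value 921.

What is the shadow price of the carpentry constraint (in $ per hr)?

At the optimum: lumber uses 48 of 72 (slack = 24); assembly uses 87 of 95 (slack = 8); varnish uses 147 of 147 (binding); carpentry uses 114 of 114 (binding).
Since lumber, assembly are not tight, their duals are 0.
The binding rows give the dual system: 3·y_varnish + 6·y_carpentry = 39 and 4·y_varnish + 2·y_carpentry = 19.
This yields shadow prices y_varnish = 2, y_carpentry = 5.5.
Shadow price of carpentry = 5.5.

5.5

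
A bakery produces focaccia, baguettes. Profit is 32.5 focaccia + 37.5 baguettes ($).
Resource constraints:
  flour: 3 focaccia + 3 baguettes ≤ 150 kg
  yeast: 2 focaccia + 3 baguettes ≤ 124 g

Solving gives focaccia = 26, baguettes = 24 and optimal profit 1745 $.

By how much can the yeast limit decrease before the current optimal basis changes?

24

Binding constraints: flour, yeast. The basis is B = [[3,3],[2,3]] with det 3.
Per unit decrease in yeast, x* moves by d = (1, -1).
The basis stays optimal until baguettes reaches 0; allowable decrease = 24 g.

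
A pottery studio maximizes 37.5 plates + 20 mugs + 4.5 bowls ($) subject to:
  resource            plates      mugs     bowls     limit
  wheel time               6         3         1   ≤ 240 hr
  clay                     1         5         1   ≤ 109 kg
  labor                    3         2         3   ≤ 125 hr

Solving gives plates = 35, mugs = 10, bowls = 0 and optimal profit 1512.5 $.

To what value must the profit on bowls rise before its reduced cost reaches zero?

12.5

Binding: wheel time and labor. Non-binding: clay (24 unused).
By complementary slackness, y = 0 for the non-binding constraint.
Dual feasibility on the basic columns requires 6·y_wheel time + 3·y_labor = 37.5, 3·y_wheel time + 2·y_labor = 20.
Solving: y_wheel time = 5, y_labor = 2.5.
bowls enters the basis when its profit ≥ yᵀa₃ = 5·1 + 2.5·3 = 12.5.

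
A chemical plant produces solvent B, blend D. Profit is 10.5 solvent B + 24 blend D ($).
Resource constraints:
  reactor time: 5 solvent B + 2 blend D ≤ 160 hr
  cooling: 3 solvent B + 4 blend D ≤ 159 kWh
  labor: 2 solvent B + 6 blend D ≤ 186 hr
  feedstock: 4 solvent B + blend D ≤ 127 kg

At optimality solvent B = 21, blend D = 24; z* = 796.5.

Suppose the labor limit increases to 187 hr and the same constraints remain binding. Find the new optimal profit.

799.5

Check each constraint at x*: reactor time 153/160 (slack 7); cooling 159/159 (tight); labor 186/186 (tight); feedstock 108/127 (slack 19).
Since reactor time, feedstock are not tight, their duals are 0.
From A_Bᵀ y = c: 3·y_cooling + 2·y_labor = 10.5; 4·y_cooling + 6·y_labor = 24.
Solving: y_cooling = 1.5, y_labor = 3.
Δz = y_labor·Δb = 3 × (1) = 3, so new z* = 796.5 + 3 = 799.5.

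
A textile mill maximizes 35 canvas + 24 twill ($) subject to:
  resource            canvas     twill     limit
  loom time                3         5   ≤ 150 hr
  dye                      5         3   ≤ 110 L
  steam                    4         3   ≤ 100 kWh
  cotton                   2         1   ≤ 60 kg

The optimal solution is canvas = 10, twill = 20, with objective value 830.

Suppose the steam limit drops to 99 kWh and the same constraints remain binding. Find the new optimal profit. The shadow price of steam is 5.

Δb = -1, so new z* = 830 + (5)·(-1) = 830 − 5 = 825.

825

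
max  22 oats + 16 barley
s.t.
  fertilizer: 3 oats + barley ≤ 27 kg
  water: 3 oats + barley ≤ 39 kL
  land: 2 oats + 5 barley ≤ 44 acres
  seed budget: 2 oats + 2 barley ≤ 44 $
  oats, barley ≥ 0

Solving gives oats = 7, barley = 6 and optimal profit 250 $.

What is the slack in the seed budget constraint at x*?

18

seed budget used = 2·7 + 2·6 = 26; slack = 44 − 26 = 18.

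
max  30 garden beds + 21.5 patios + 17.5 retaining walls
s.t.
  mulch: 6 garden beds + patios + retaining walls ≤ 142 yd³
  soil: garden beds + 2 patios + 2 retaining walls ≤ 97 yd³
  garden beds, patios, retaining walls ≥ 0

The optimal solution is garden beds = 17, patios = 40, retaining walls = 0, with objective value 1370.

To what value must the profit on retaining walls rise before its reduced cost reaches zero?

21.5

Both mulch and soil are binding at x*.
The binding rows give the dual system: 6·y_mulch + 1·y_soil = 30 and 1·y_mulch + 2·y_soil = 21.5.
This yields shadow prices y_mulch = 3.5, y_soil = 9.
retaining walls enters the basis when its profit ≥ yᵀa₃ = 3.5·1 + 9·2 = 21.5.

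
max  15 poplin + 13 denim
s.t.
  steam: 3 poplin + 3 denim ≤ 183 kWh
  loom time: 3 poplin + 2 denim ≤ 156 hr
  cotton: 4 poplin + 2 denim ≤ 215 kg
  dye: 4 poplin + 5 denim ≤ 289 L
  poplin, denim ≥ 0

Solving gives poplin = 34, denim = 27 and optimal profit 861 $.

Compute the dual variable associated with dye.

At the optimum: steam uses 183 of 183 (binding); loom time uses 156 of 156 (binding); cotton uses 190 of 215 (slack = 25); dye uses 271 of 289 (slack = 18).
By complementary slackness, y = 0 for the non-binding constraints.
Dual feasibility on the basic columns requires 3·y_steam + 3·y_loom time = 15, 3·y_steam + 2·y_loom time = 13.
Solving: y_steam = 3, y_loom time = 2.
Shadow price of dye = 0.

0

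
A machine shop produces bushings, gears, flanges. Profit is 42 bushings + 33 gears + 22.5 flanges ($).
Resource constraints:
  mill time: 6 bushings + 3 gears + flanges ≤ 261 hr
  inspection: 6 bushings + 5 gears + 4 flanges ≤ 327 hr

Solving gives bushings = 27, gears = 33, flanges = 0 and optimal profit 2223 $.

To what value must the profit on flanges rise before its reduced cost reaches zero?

25

At the optimum: mill time uses 261 of 261 (binding); inspection uses 327 of 327 (binding).
From A_Bᵀ y = c: 6·y_mill time + 6·y_inspection = 42; 3·y_mill time + 5·y_inspection = 33.
→ y_mill time = 1 and y_inspection = 6.
flanges enters the basis when its profit ≥ yᵀa₃ = 1·1 + 6·4 = 25.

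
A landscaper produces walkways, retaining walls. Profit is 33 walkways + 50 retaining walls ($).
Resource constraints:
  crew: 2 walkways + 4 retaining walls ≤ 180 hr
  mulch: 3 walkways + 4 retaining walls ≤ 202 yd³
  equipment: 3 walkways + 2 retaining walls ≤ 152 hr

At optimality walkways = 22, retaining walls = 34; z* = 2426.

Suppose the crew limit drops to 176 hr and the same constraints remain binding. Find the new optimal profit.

2408

Check each constraint at x*: crew 180/180 (tight); mulch 202/202 (tight); equipment 134/152 (slack 18).
By complementary slackness, y = 0 for the non-binding constraint.
The binding rows give the dual system: 2·y_crew + 3·y_mulch = 33 and 4·y_crew + 4·y_mulch = 50.
This yields shadow prices y_crew = 4.5, y_mulch = 8.
Δz = y_crew·Δb = 4.5 × (-4) = -18, so new z* = 2426 − 18 = 2408.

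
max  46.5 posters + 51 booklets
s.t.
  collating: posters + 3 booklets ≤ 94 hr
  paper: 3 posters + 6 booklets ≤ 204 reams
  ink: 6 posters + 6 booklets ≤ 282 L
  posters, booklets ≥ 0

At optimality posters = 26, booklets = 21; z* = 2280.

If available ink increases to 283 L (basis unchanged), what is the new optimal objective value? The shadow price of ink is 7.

2287

Δb = 1, so new z* = 2280 + (7)·(1) = 2280 + 7 = 2287.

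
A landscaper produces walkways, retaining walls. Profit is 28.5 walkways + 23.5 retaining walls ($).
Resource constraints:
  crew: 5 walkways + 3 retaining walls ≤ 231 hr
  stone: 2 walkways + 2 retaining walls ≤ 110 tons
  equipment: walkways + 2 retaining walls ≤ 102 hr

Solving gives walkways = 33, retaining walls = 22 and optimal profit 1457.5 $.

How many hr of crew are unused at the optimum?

crew used = 5·33 + 3·22 = 231; slack = 231 − 231 = 0.

0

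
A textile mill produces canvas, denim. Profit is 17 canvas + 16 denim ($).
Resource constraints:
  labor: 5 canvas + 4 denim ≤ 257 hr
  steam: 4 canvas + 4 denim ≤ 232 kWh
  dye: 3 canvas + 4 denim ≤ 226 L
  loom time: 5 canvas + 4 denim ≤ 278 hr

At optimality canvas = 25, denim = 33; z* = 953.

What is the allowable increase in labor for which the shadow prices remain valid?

Binding constraints: labor, steam. The basis is B = [[5,4],[4,4]] with det 4.
Per unit increase in labor, x* moves by d = (1, -1).
The basis stays optimal until loom time becomes binding; allowable increase = 21 hr.

21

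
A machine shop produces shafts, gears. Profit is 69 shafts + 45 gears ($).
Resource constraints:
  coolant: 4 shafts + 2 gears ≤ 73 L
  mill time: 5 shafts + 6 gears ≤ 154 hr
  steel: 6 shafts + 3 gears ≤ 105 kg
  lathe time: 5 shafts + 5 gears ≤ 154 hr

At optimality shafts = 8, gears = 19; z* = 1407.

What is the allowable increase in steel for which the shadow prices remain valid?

4.5

Binding constraints: mill time, steel. The basis is B = [[5,6],[6,3]] with det -21.
Per unit increase in steel, x* moves by d = (0.2857, -0.2381).
The basis stays optimal until coolant becomes binding; allowable increase = 4.5 kg.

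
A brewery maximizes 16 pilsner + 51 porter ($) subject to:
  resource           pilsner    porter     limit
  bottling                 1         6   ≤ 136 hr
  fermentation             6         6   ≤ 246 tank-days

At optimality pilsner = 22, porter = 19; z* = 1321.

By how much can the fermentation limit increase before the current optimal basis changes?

570

Binding constraints: bottling, fermentation. The basis is B = [[1,6],[6,6]] with det -30.
Per unit increase in fermentation, x* moves by d = (0.2, -0.0333).
The basis stays optimal until porter reaches 0; allowable increase = 570 tank-days.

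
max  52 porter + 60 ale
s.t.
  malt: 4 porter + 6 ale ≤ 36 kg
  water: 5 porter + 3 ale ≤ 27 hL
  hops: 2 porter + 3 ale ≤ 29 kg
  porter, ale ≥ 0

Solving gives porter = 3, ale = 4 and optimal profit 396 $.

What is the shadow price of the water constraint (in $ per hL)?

4

At the optimum: malt uses 36 of 36 (binding); water uses 27 of 27 (binding); hops uses 18 of 29 (slack = 11).
By complementary slackness, y = 0 for the non-binding constraint.
Dual feasibility on the basic columns requires 4·y_malt + 5·y_water = 52, 6·y_malt + 3·y_water = 60.
Solving: y_malt = 8, y_water = 4.
Shadow price of water = 4.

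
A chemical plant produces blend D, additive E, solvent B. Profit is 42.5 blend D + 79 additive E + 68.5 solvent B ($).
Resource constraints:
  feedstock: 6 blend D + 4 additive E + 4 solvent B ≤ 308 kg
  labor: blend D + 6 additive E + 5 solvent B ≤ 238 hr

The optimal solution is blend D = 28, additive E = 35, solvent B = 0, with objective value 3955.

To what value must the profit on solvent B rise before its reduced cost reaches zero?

At the optimum: feedstock uses 308 of 308 (binding); labor uses 238 of 238 (binding).
The binding rows give the dual system: 6·y_feedstock + 1·y_labor = 42.5 and 4·y_feedstock + 6·y_labor = 79.
Solving: y_feedstock = 5.5, y_labor = 9.5.
solvent B enters the basis when its profit ≥ yᵀa₃ = 5.5·4 + 9.5·5 = 69.5.

69.5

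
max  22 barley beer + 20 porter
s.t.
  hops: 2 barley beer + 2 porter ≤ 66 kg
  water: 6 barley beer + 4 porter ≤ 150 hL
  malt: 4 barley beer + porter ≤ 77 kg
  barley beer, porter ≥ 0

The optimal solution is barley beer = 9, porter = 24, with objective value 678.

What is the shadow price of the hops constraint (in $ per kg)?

Check each constraint at x*: hops 66/66 (tight); water 150/150 (tight); malt 60/77 (slack 17).
Slack constraints have shadow price 0 (complementary slackness).
Dual feasibility on the basic columns requires 2·y_hops + 6·y_water = 22, 2·y_hops + 4·y_water = 20.
→ y_hops = 8 and y_water = 1.
Shadow price of hops = 8.

8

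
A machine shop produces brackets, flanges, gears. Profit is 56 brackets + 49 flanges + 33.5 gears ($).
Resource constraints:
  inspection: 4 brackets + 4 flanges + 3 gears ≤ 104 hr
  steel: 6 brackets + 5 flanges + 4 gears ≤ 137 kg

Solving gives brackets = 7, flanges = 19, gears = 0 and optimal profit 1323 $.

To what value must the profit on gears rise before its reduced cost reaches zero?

At the optimum: inspection uses 104 of 104 (binding); steel uses 137 of 137 (binding).
Dual feasibility on the basic columns requires 4·y_inspection + 6·y_steel = 56, 4·y_inspection + 5·y_steel = 49.
Solving: y_inspection = 3.5, y_steel = 7.
gears enters the basis when its profit ≥ yᵀa₃ = 3.5·3 + 7·4 = 38.5.

38.5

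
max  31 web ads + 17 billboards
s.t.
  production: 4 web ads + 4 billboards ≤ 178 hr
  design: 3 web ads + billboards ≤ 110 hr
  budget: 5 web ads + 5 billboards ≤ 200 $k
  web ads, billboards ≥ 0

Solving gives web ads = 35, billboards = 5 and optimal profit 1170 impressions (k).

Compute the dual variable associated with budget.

2

At the optimum: production uses 160 of 178 (slack = 18); design uses 110 of 110 (binding); budget uses 200 of 200 (binding).
Slack constraints have shadow price 0 (complementary slackness).
The binding rows give the dual system: 3·y_design + 5·y_budget = 31 and 1·y_design + 5·y_budget = 17.
→ y_design = 7 and y_budget = 2.
Shadow price of budget = 2.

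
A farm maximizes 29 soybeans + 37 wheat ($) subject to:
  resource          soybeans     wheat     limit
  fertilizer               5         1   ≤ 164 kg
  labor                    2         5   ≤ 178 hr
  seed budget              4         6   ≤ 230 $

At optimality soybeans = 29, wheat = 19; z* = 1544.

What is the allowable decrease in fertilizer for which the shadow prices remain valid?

Binding constraints: fertilizer, seed budget. The basis is B = [[5,1],[4,6]] with det 26.
Per unit decrease in fertilizer, x* moves by d = (-0.2308, 0.1538).
The basis stays optimal until labor becomes binding; allowable decrease = 81.25 kg.

81.25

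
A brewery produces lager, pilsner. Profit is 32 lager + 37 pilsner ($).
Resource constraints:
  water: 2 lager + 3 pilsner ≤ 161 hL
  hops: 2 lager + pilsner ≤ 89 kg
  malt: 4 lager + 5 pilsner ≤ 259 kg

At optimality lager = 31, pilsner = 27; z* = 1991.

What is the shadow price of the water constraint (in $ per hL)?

Check each constraint at x*: water 143/161 (slack 18); hops 89/89 (tight); malt 259/259 (tight).
Slack constraints have shadow price 0 (complementary slackness).
Dual feasibility on the basic columns requires 2·y_hops + 4·y_malt = 32, 1·y_hops + 5·y_malt = 37.
→ y_hops = 2 and y_malt = 7.
Shadow price of water = 0.

0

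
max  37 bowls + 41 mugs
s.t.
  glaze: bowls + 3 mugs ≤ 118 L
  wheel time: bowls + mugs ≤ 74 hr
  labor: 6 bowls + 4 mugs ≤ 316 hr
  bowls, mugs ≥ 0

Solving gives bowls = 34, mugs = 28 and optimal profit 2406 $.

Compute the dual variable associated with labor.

5

Binding: glaze and labor. Non-binding: wheel time (12 unused).
By complementary slackness, y = 0 for the non-binding constraint.
From A_Bᵀ y = c: 1·y_glaze + 6·y_labor = 37; 3·y_glaze + 4·y_labor = 41.
Solving: y_glaze = 7, y_labor = 5.
Shadow price of labor = 5.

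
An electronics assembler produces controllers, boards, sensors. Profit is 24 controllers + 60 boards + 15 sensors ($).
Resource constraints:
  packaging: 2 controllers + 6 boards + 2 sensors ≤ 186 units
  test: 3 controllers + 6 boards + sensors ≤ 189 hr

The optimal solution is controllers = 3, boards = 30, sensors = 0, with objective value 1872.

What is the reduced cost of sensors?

At the optimum: packaging uses 186 of 186 (binding); test uses 189 of 189 (binding).
The binding rows give the dual system: 2·y_packaging + 3·y_test = 24 and 6·y_packaging + 6·y_test = 60.
Solving: y_packaging = 6, y_test = 4.
Reduced cost of sensors: c₃ − yᵀa₃ = 15 − (6·2 + 4·1) = 15 − 16 = -1.

-1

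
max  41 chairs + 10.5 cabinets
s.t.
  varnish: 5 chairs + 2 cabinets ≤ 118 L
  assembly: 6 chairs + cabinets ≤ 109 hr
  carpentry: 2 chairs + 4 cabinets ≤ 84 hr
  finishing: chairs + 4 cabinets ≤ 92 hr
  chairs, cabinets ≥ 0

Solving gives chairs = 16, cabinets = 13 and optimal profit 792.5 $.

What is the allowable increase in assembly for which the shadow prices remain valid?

Binding constraints: assembly, carpentry. The basis is B = [[6,1],[2,4]] with det 22.
Per unit increase in assembly, x* moves by d = (0.1818, -0.0909).
The basis stays optimal until varnish becomes binding; allowable increase = 16.5 hr.

16.5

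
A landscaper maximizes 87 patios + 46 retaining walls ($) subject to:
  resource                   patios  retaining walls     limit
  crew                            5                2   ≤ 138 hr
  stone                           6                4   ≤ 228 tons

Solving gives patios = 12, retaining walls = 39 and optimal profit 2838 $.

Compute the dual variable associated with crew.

Both crew and stone are binding at x*.
The binding rows give the dual system: 5·y_crew + 6·y_stone = 87 and 2·y_crew + 4·y_stone = 46.
→ y_crew = 9 and y_stone = 7.
Shadow price of crew = 9.

9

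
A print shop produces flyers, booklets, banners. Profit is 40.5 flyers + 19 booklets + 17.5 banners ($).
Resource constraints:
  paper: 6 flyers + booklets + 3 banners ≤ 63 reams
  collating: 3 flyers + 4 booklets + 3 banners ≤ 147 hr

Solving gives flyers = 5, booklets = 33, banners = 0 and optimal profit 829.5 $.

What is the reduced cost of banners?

-8

Check each constraint at x*: paper 63/63 (tight); collating 147/147 (tight).
Dual feasibility on the basic columns requires 6·y_paper + 3·y_collating = 40.5, 1·y_paper + 4·y_collating = 19.
This yields shadow prices y_paper = 5, y_collating = 3.5.
Reduced cost of banners: c₃ − yᵀa₃ = 17.5 − (5·3 + 3.5·3) = 17.5 − 25.5 = -8.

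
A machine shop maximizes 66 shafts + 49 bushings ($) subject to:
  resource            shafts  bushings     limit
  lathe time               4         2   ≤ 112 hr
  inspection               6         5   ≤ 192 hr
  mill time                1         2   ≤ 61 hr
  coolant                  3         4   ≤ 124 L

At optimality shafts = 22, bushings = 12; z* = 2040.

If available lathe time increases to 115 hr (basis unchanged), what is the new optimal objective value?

2053.5

Check each constraint at x*: lathe time 112/112 (tight); inspection 192/192 (tight); mill time 46/61 (slack 15); coolant 114/124 (slack 10).
Since mill time, coolant are not tight, their duals are 0.
Dual feasibility on the basic columns requires 4·y_lathe time + 6·y_inspection = 66, 2·y_lathe time + 5·y_inspection = 49.
→ y_lathe time = 4.5 and y_inspection = 8.
Δz = y_lathe time·Δb = 4.5 × (3) = 13.5, so new z* = 2040 + 13.5 = 2053.5.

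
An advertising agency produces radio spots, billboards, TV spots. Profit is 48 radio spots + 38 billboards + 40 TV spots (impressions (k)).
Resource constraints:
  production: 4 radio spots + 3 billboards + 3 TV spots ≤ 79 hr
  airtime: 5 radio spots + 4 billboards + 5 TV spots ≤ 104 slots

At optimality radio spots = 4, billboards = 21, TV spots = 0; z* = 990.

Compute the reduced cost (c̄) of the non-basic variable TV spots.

Check each constraint at x*: production 79/79 (tight); airtime 104/104 (tight).
The binding rows give the dual system: 4·y_production + 5·y_airtime = 48 and 3·y_production + 4·y_airtime = 38.
Solving: y_production = 2, y_airtime = 8.
Reduced cost of TV spots: c₃ − yᵀa₃ = 40 − (2·3 + 8·5) = 40 − 46 = -6.

-6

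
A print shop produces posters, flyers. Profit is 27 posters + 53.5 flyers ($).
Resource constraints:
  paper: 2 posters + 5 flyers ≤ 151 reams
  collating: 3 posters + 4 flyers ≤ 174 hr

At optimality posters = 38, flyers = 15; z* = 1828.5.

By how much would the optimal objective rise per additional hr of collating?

4

At the optimum: paper uses 151 of 151 (binding); collating uses 174 of 174 (binding).
The binding rows give the dual system: 2·y_paper + 3·y_collating = 27 and 5·y_paper + 4·y_collating = 53.5.
This yields shadow prices y_paper = 7.5, y_collating = 4.
Shadow price of collating = 4.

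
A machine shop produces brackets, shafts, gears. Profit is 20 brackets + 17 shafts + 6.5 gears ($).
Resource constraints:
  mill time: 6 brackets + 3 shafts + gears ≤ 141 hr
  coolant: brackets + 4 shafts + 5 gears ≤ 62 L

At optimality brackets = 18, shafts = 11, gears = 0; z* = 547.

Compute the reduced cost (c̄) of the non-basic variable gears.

-6.5

Both mill time and coolant are binding at x*.
Dual feasibility on the basic columns requires 6·y_mill time + 1·y_coolant = 20, 3·y_mill time + 4·y_coolant = 17.
This yields shadow prices y_mill time = 3, y_coolant = 2.
Reduced cost of gears: c₃ − yᵀa₃ = 6.5 − (3·1 + 2·5) = 6.5 − 13 = -6.5.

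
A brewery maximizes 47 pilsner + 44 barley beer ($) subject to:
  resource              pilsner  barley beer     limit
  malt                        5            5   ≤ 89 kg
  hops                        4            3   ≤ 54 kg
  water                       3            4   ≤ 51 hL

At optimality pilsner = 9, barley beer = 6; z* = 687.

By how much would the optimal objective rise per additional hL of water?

5

At the optimum: malt uses 75 of 89 (slack = 14); hops uses 54 of 54 (binding); water uses 51 of 51 (binding).
By complementary slackness, y = 0 for the non-binding constraint.
From A_Bᵀ y = c: 4·y_hops + 3·y_water = 47; 3·y_hops + 4·y_water = 44.
→ y_hops = 8 and y_water = 5.
Shadow price of water = 5.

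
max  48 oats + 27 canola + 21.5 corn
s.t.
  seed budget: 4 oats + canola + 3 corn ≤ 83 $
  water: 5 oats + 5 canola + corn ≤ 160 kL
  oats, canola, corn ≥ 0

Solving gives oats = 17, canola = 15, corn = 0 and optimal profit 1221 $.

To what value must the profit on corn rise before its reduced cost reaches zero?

25

Check each constraint at x*: seed budget 83/83 (tight); water 160/160 (tight).
The binding rows give the dual system: 4·y_seed budget + 5·y_water = 48 and 1·y_seed budget + 5·y_water = 27.
→ y_seed budget = 7 and y_water = 4.
corn enters the basis when its profit ≥ yᵀa₃ = 7·3 + 4·1 = 25.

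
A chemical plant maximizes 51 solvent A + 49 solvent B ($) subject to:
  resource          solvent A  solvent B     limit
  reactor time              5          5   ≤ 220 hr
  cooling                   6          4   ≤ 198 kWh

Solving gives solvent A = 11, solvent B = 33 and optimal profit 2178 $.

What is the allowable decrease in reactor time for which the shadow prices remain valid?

Binding constraints: reactor time, cooling. The basis is B = [[5,5],[6,4]] with det -10.
Per unit decrease in reactor time, x* moves by d = (0.4, -0.6).
The basis stays optimal until solvent B reaches 0; allowable decrease = 55 hr.

55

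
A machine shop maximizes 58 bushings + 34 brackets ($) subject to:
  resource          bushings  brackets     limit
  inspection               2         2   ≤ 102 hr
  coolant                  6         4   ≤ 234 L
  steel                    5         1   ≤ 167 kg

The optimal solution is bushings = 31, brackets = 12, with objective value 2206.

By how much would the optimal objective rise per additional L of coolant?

At the optimum: inspection uses 86 of 102 (slack = 16); coolant uses 234 of 234 (binding); steel uses 167 of 167 (binding).
Since inspection is not tight, its dual is 0.
The binding rows give the dual system: 6·y_coolant + 5·y_steel = 58 and 4·y_coolant + 1·y_steel = 34.
→ y_coolant = 8 and y_steel = 2.
Shadow price of coolant = 8.

8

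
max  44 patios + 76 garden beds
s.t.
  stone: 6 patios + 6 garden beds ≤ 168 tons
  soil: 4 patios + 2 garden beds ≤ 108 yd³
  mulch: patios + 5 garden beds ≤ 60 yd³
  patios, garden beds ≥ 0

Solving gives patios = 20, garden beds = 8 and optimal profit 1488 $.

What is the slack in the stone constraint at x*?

0

stone used = 6·20 + 6·8 = 168; slack = 168 − 168 = 0.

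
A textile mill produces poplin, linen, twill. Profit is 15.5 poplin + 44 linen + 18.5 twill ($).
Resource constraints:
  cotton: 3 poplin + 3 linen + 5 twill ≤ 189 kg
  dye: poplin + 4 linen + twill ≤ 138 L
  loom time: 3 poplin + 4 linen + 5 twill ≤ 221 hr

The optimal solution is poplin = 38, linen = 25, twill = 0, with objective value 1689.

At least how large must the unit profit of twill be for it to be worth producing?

19.5

At the optimum: cotton uses 189 of 189 (binding); dye uses 138 of 138 (binding); loom time uses 214 of 221 (slack = 7).
By complementary slackness, y = 0 for the non-binding constraint.
The binding rows give the dual system: 3·y_cotton + 1·y_dye = 15.5 and 3·y_cotton + 4·y_dye = 44.
Solving: y_cotton = 2, y_dye = 9.5.
twill enters the basis when its profit ≥ yᵀa₃ = 2·5 + 9.5·1 = 19.5.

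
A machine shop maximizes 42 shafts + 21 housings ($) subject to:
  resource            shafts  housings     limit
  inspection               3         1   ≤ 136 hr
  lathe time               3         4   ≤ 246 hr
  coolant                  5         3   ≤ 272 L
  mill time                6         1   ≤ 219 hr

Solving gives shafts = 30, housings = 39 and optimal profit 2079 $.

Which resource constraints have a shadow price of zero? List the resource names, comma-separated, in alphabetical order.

coolant, inspection

inspection: 129/136 (slack 7)
lathe time: 246/246 (binding)
coolant: 267/272 (slack 5)
mill time: 219/219 (binding)
By complementary slackness, a constraint with positive slack has shadow price 0 → coolant, inspection.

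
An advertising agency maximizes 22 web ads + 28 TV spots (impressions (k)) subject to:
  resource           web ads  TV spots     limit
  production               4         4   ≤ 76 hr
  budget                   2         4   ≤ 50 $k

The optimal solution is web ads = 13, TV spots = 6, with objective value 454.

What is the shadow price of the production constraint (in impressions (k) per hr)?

4

At the optimum: production uses 76 of 76 (binding); budget uses 50 of 50 (binding).
The binding rows give the dual system: 4·y_production + 2·y_budget = 22 and 4·y_production + 4·y_budget = 28.
Solving: y_production = 4, y_budget = 3.
Shadow price of production = 4.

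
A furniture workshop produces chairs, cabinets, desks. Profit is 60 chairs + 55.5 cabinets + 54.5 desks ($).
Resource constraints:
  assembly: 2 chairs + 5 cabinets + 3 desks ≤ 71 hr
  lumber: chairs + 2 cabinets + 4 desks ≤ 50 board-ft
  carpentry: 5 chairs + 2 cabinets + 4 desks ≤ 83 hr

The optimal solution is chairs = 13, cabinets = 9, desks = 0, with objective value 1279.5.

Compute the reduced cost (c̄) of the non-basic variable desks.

-4

Binding: assembly and carpentry. Non-binding: lumber (19 unused).
By complementary slackness, y = 0 for the non-binding constraint.
Dual feasibility on the basic columns requires 2·y_assembly + 5·y_carpentry = 60, 5·y_assembly + 2·y_carpentry = 55.5.
Solving: y_assembly = 7.5, y_carpentry = 9.
Reduced cost of desks: c₃ − yᵀa₃ = 54.5 − (7.5·3 + 9·4) = 54.5 − 58.5 = -4.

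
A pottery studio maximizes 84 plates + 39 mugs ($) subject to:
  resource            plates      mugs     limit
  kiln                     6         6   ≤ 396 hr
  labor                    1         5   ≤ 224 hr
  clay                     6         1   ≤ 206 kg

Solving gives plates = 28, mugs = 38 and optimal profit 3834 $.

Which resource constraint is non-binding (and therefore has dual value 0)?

labor

kiln: 396/396 (binding)
labor: 218/224 (slack 6)
clay: 206/206 (binding)
By complementary slackness, a constraint with positive slack has shadow price 0 → labor.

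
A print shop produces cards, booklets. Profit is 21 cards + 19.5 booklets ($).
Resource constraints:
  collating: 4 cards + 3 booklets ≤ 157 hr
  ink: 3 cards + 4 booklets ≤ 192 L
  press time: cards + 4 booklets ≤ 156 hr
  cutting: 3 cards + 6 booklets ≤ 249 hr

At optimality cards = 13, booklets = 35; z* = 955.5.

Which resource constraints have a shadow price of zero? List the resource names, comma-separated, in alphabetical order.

collating: 157/157 (binding)
ink: 179/192 (slack 13)
press time: 153/156 (slack 3)
cutting: 249/249 (binding)
By complementary slackness, a constraint with positive slack has shadow price 0 → ink, press time.

ink, press time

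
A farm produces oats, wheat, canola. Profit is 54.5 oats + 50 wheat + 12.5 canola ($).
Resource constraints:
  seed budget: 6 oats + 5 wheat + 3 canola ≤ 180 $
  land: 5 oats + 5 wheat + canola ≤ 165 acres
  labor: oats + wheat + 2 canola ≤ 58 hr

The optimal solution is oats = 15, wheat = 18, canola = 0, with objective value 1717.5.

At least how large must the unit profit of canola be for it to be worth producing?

At the optimum: seed budget uses 180 of 180 (binding); land uses 165 of 165 (binding); labor uses 33 of 58 (slack = 25).
Slack constraints have shadow price 0 (complementary slackness).
Dual feasibility on the basic columns requires 6·y_seed budget + 5·y_land = 54.5, 5·y_seed budget + 5·y_land = 50.
→ y_seed budget = 4.5 and y_land = 5.5.
canola enters the basis when its profit ≥ yᵀa₃ = 4.5·3 + 5.5·1 = 19.

19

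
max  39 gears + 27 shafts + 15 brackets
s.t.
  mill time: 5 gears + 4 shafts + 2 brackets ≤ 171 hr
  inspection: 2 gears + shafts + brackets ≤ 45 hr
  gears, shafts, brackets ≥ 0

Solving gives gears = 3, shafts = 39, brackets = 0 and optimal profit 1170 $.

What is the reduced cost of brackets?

-2

At the optimum: mill time uses 171 of 171 (binding); inspection uses 45 of 45 (binding).
The binding rows give the dual system: 5·y_mill time + 2·y_inspection = 39 and 4·y_mill time + 1·y_inspection = 27.
→ y_mill time = 5 and y_inspection = 7.
Reduced cost of brackets: c₃ − yᵀa₃ = 15 − (5·2 + 7·1) = 15 − 17 = -2.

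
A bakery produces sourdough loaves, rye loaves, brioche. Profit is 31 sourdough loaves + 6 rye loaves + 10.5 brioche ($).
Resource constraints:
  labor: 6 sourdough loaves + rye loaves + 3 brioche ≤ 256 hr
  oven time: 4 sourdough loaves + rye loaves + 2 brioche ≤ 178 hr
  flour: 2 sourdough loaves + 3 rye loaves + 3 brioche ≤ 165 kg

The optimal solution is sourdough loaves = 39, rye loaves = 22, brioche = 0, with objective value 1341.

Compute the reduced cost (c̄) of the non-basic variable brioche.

At the optimum: labor uses 256 of 256 (binding); oven time uses 178 of 178 (binding); flour uses 144 of 165 (slack = 21).
Since flour is not tight, its dual is 0.
The binding rows give the dual system: 6·y_labor + 4·y_oven time = 31 and 1·y_labor + 1·y_oven time = 6.
→ y_labor = 3.5 and y_oven time = 2.5.
Reduced cost of brioche: c₃ − yᵀa₃ = 10.5 − (3.5·3 + 2.5·2) = 10.5 − 15.5 = -5.

-5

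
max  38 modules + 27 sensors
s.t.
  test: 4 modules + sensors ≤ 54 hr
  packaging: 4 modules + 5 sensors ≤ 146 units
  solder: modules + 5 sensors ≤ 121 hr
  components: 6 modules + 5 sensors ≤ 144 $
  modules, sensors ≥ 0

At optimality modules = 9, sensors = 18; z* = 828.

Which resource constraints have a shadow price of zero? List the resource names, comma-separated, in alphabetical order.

packaging, solder

test: 54/54 (binding)
packaging: 126/146 (slack 20)
solder: 99/121 (slack 22)
components: 144/144 (binding)
By complementary slackness, a constraint with positive slack has shadow price 0 → packaging, solder.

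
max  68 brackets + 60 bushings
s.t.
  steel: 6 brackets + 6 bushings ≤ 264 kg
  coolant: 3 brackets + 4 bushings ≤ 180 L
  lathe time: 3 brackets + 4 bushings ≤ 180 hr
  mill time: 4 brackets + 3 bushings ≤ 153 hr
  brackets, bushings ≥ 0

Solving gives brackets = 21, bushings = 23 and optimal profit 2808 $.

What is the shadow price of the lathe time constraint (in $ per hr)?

0

At the optimum: steel uses 264 of 264 (binding); coolant uses 155 of 180 (slack = 25); lathe time uses 155 of 180 (slack = 25); mill time uses 153 of 153 (binding).
Slack constraints have shadow price 0 (complementary slackness).
Dual feasibility on the basic columns requires 6·y_steel + 4·y_mill time = 68, 6·y_steel + 3·y_mill time = 60.
Solving: y_steel = 6, y_mill time = 8.
Shadow price of lathe time = 0.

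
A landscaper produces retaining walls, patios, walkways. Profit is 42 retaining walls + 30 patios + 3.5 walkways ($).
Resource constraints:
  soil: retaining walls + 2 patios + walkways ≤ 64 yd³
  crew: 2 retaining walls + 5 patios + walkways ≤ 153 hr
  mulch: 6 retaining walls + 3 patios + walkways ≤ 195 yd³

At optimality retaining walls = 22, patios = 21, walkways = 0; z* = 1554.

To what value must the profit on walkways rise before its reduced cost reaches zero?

Check each constraint at x*: soil 64/64 (tight); crew 149/153 (slack 4); mulch 195/195 (tight).
By complementary slackness, y = 0 for the non-binding constraint.
Dual feasibility on the basic columns requires 1·y_soil + 6·y_mulch = 42, 2·y_soil + 3·y_mulch = 30.
→ y_soil = 6 and y_mulch = 6.
walkways enters the basis when its profit ≥ yᵀa₃ = 6·1 + 6·1 = 12.

12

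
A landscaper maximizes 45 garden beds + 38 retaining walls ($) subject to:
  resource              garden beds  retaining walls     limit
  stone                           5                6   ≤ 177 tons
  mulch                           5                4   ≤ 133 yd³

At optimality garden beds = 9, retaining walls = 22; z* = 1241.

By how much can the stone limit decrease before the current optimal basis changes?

44

Binding constraints: stone, mulch. The basis is B = [[5,6],[5,4]] with det -10.
Per unit decrease in stone, x* moves by d = (0.4, -0.5).
The basis stays optimal until retaining walls reaches 0; allowable decrease = 44 tons.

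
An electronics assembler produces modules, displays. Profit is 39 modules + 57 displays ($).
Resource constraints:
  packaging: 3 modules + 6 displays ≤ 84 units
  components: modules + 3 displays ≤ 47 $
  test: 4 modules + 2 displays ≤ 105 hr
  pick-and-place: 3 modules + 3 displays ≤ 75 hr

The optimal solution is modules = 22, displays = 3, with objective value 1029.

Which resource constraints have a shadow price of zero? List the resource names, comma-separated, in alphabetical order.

packaging: 84/84 (binding)
components: 31/47 (slack 16)
test: 94/105 (slack 11)
pick-and-place: 75/75 (binding)
By complementary slackness, a constraint with positive slack has shadow price 0 → components, test.

components, test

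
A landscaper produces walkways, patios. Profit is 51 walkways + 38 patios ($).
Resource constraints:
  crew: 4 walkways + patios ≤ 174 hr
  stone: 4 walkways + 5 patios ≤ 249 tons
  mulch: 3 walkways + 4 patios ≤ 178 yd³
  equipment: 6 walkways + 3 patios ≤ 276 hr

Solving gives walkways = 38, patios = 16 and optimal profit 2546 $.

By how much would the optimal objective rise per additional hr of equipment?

At the optimum: crew uses 168 of 174 (slack = 6); stone uses 232 of 249 (slack = 17); mulch uses 178 of 178 (binding); equipment uses 276 of 276 (binding).
By complementary slackness, y = 0 for the non-binding constraints.
The binding rows give the dual system: 3·y_mulch + 6·y_equipment = 51 and 4·y_mulch + 3·y_equipment = 38.
This yields shadow prices y_mulch = 5, y_equipment = 6.
Shadow price of equipment = 6.

6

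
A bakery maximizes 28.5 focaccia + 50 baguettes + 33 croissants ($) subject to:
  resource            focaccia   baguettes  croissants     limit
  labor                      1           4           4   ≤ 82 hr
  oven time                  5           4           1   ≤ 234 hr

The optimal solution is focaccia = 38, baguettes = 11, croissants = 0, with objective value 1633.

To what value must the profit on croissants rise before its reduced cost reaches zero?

38

At the optimum: labor uses 82 of 82 (binding); oven time uses 234 of 234 (binding).
The binding rows give the dual system: 1·y_labor + 5·y_oven time = 28.5 and 4·y_labor + 4·y_oven time = 50.
This yields shadow prices y_labor = 8.5, y_oven time = 4.
croissants enters the basis when its profit ≥ yᵀa₃ = 8.5·4 + 4·1 = 38.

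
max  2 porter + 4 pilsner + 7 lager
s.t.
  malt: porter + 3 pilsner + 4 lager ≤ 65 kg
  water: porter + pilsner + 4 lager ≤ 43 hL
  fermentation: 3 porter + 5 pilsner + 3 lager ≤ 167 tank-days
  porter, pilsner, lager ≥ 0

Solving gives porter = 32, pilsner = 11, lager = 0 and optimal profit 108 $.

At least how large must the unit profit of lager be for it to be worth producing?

Check each constraint at x*: malt 65/65 (tight); water 43/43 (tight); fermentation 151/167 (slack 16).
Slack constraints have shadow price 0 (complementary slackness).
From A_Bᵀ y = c: 1·y_malt + 1·y_water = 2; 3·y_malt + 1·y_water = 4.
Solving: y_malt = 1, y_water = 1.
lager enters the basis when its profit ≥ yᵀa₃ = 1·4 + 1·4 = 8.

8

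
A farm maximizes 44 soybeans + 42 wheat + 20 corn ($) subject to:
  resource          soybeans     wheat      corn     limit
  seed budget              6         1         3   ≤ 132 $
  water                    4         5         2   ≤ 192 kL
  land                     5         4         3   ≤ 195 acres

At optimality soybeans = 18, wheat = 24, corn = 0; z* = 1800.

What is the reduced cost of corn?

At the optimum: seed budget uses 132 of 132 (binding); water uses 192 of 192 (binding); land uses 186 of 195 (slack = 9).
Since land is not tight, its dual is 0.
The binding rows give the dual system: 6·y_seed budget + 4·y_water = 44 and 1·y_seed budget + 5·y_water = 42.
Solving: y_seed budget = 2, y_water = 8.
Reduced cost of corn: c₃ − yᵀa₃ = 20 − (2·3 + 8·2) = 20 − 22 = -2.

-2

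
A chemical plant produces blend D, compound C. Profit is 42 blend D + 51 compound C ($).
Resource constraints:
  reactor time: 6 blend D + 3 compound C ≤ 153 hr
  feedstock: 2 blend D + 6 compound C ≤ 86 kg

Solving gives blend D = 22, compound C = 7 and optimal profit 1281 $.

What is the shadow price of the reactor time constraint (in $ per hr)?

Both reactor time and feedstock are binding at x*.
From A_Bᵀ y = c: 6·y_reactor time + 2·y_feedstock = 42; 3·y_reactor time + 6·y_feedstock = 51.
→ y_reactor time = 5 and y_feedstock = 6.
Shadow price of reactor time = 5.

5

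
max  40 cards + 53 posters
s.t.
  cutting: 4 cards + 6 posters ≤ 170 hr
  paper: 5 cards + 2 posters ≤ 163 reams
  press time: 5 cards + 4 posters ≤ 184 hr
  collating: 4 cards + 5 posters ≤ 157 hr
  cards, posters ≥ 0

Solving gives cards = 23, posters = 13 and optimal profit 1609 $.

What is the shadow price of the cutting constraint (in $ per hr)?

3

Binding: cutting and collating. Non-binding: paper (22 unused), press time (17 unused).
Since paper, press time are not tight, their duals are 0.
Dual feasibility on the basic columns requires 4·y_cutting + 4·y_collating = 40, 6·y_cutting + 5·y_collating = 53.
Solving: y_cutting = 3, y_collating = 7.
Shadow price of cutting = 3.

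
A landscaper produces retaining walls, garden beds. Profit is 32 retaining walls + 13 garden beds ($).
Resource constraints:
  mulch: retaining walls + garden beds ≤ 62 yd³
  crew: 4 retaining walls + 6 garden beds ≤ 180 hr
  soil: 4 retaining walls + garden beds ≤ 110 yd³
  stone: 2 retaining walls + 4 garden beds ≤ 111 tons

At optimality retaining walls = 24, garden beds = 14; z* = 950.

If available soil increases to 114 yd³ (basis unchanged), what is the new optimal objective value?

Check each constraint at x*: mulch 38/62 (slack 24); crew 180/180 (tight); soil 110/110 (tight); stone 104/111 (slack 7).
Since mulch, stone are not tight, their duals are 0.
From A_Bᵀ y = c: 4·y_crew + 4·y_soil = 32; 6·y_crew + 1·y_soil = 13.
Solving: y_crew = 1, y_soil = 7.
Δz = y_soil·Δb = 7 × (4) = 28, so new z* = 950 + 28 = 978.

978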